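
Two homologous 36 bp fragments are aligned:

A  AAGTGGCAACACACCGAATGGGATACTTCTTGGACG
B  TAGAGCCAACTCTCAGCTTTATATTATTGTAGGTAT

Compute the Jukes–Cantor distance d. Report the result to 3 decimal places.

0.824

The sequences differ at 18 of 36 sites, so p = 18/36 = 0.5.
d = −(3/4) ln(1 − 4p/3) = −0.75 ln(1 − 0.666667) = −0.75 ln(0.333333)
  = −0.75 × (-1.098613) = 0.823960 substitutions/site.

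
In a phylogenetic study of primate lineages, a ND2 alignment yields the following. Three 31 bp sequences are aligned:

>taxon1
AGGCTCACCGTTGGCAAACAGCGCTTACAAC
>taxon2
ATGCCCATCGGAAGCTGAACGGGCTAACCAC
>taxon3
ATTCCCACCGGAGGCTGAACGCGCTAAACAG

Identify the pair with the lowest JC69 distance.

taxon2 and taxon3

taxon1–taxon2: 13/31 differ, p = 0.419, d = 0.614.
taxon1–taxon3: 13/31 differ, p = 0.419, d = 0.614.
taxon2–taxon3: 6/31 differ, p = 0.194, d = 0.224.
The smallest distance is between taxon2 and taxon3.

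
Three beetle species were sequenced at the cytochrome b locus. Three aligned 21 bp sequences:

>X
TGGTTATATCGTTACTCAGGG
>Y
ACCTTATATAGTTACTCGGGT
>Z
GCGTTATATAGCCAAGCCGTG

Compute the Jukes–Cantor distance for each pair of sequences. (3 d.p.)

X–Y: 6/21 sites differ → p ≈ 0.285714, d = −0.75 ln(1 − 0.380952) = 0.359679 ≈ 0.360.
X–Z: 9/21 sites differ → p ≈ 0.428571, d = −0.75 ln(1 − 0.571428) = 0.635472 ≈ 0.635.
Y–Z: 9/21 sites differ → p ≈ 0.428571, d = −0.75 ln(1 − 0.571428) = 0.635472 ≈ 0.635.

d(X,Y) = 0.360, d(X,Z) = 0.635, d(Y,Z) = 0.635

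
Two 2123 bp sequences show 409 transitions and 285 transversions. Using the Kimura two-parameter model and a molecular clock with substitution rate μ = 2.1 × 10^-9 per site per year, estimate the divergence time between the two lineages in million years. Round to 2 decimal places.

105.87

P = 409/2123 ≈ 0.192652 and Q = 285/2123 ≈ 0.134244.
Under the Kimura two-parameter model, d = −½ ln(1 − 2P − Q) − ¼ ln(1 − 2Q).
1 − 2P − Q = 0.480452, giving −½ ln(0.480452) = 0.366514.
1 − 2Q = 0.731512, giving −¼ ln(0.731512) = 0.078160.
d = 0.366514 + 0.078160 = 0.444674.
Under a molecular clock d = 2μt, so t = d/(2μ) = 0.444674 / (2 × 2.1 × 10^-9) = 105.87 million years.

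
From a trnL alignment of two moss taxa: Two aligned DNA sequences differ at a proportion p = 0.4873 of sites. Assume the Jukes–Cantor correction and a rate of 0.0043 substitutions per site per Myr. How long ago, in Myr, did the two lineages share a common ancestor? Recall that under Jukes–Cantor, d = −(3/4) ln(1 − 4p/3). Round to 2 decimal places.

d = −(3/4) ln(1 − 4p/3) = −0.75 ln(1 − 0.649733) = −0.75 ln(0.350267)
  = −0.75 × (-1.049060) = 0.786795 substitutions/site.
Under a molecular clock d = 2μt, so t = d/(2μ) = 0.786795 / (2 × 0.0043) = 91.49 Myr.

91.49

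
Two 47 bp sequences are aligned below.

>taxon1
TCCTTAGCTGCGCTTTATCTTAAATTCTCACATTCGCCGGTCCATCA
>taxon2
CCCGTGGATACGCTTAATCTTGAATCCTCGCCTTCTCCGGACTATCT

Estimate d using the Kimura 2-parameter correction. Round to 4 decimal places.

Of 47 sites, 7 differences are transitions and 7 are transversions, so P = 7/47 ≈ 0.148936 and Q = 7/47 ≈ 0.148936.
Under the Kimura two-parameter model, d = −½ ln(1 − 2P − Q) − ¼ ln(1 − 2Q).
1 − 2P − Q = 0.553192, giving −½ ln(0.553192) = 0.296025.
1 − 2Q = 0.702128, giving −¼ ln(0.702128) = 0.088410.
d = 0.296025 + 0.088410 = 0.384435.

0.3844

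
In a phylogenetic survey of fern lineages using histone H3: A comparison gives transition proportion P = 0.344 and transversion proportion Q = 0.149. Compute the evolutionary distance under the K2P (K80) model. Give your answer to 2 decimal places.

Under the Kimura two-parameter model, d = −½ ln(1 − 2P − Q) − ¼ ln(1 − 2Q).
1 − 2P − Q = 0.163, giving −½ ln(0.163) = 0.907003.
1 − 2Q = 0.702, giving −¼ ln(0.702) = 0.088455.
d = 0.907003 + 0.088455 = 0.995458.

1.00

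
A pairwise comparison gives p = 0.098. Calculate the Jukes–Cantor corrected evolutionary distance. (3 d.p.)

d = −(3/4) ln(1 − 4p/3) = −0.75 ln(1 − 0.130667) = −0.75 ln(0.869333)
  = −0.75 × (-0.140029) = 0.105022 substitutions/site.

0.105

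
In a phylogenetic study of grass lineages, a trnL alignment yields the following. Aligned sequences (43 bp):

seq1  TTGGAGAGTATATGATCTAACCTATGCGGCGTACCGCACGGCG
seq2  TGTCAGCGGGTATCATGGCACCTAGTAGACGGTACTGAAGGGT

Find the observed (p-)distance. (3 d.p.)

0.512

The sequences differ at 22 of 43 positions.
p = 22/43 = 0.511627… ≈ 0.512 (to 3 d.p.).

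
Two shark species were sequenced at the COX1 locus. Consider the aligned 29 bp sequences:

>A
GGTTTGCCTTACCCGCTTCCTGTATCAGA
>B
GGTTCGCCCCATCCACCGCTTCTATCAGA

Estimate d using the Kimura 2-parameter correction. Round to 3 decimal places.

0.438

Of 29 sites, 7 differences are transitions and 2 are transversions, so P = 7/29 ≈ 0.241379 and Q = 2/29 ≈ 0.068966.
Under the Kimura two-parameter model, d = −½ ln(1 − 2P − Q) − ¼ ln(1 − 2Q).
1 − 2P − Q = 0.448276, giving −½ ln(0.448276) = 0.401173.
1 − 2Q = 0.862068, giving −¼ ln(0.862068) = 0.037105.
d = 0.401173 + 0.037105 = 0.438278.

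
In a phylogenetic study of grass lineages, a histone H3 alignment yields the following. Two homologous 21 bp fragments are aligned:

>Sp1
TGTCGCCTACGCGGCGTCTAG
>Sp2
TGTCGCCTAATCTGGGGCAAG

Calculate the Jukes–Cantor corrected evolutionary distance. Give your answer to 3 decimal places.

The sequences differ at 6 of 21 sites (10, 11, 13, 15, 17, 19), so p = 6/21 ≈ 0.285714.
d = −(3/4) ln(1 − 4p/3) = −0.75 ln(1 − 0.380952) = −0.75 ln(0.619048)
  = −0.75 × (-0.479572) = 0.359679 substitutions/site.

0.360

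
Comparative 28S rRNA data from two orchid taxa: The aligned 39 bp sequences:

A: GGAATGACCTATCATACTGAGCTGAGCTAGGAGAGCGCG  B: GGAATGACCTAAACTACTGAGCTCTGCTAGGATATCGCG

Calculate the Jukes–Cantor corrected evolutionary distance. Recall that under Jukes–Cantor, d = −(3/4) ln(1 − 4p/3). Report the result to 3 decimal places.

The sequences differ at 7 of 39 sites (12, 13, 14, 24, 25, 33, 35), so p = 7/39 ≈ 0.179487.
d = −(3/4) ln(1 − 4p/3) = −0.75 ln(1 − 0.239316) = −0.75 ln(0.760684)
  = −0.75 × (-0.273537) = 0.205153 substitutions/site.

0.205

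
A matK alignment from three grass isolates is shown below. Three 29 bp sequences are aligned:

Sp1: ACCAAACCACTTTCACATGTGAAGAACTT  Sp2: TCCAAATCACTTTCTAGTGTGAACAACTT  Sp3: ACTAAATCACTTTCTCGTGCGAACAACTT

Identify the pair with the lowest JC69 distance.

Sp1–Sp2: 6/29 differ, p = 0.207, d = 0.242.
Sp1–Sp3: 6/29 differ, p = 0.207, d = 0.242.
Sp2–Sp3: 4/29 differ, p = 0.138, d = 0.152.
The smallest distance is between Sp2 and Sp3.

Sp2 and Sp3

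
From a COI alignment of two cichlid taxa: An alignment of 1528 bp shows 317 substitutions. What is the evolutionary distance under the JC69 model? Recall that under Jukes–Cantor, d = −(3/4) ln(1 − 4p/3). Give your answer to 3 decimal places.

p = 317/1528 ≈ 0.207461.
d = −(3/4) ln(1 − 4p/3) = −0.75 ln(1 − 0.276615) = −0.75 ln(0.723385)
  = −0.75 × (-0.323814) = 0.242861 substitutions/site.

0.243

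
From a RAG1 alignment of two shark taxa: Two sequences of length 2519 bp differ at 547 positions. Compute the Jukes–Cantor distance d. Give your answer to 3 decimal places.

p = 547/2519 ≈ 0.21715.
d = −(3/4) ln(1 − 4p/3) = −0.75 ln(1 − 0.289533) = −0.75 ln(0.710467)
  = −0.75 × (-0.341833) = 0.256375 substitutions/site.

0.256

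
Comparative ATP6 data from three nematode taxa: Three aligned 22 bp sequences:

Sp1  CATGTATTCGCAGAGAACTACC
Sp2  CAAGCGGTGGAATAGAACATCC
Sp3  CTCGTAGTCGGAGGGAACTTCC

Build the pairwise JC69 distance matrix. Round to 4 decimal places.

d(Sp1,Sp2) = 0.5913, d(Sp1,Sp3) = 0.3390, d(Sp2,Sp3) = 0.5913

Sp1–Sp2: 9/22 sites differ → p ≈ 0.409091, d = −0.75 ln(1 − 0.545455) = 0.591344 ≈ 0.5913.
Sp1–Sp3: 6/22 sites differ → p ≈ 0.272727, d = −0.75 ln(1 − 0.363636) = 0.338988 ≈ 0.3390.
Sp2–Sp3: 9/22 sites differ → p ≈ 0.409091, d = −0.75 ln(1 − 0.545455) = 0.591344 ≈ 0.5913.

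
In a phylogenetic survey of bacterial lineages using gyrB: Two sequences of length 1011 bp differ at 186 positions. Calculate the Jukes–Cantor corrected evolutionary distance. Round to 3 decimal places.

p = 186/1011 ≈ 0.183976.
d = −(3/4) ln(1 − 4p/3) = −0.75 ln(1 − 0.245301) = −0.75 ln(0.754699)
  = −0.75 × (-0.281436) = 0.211077 substitutions/site.

0.211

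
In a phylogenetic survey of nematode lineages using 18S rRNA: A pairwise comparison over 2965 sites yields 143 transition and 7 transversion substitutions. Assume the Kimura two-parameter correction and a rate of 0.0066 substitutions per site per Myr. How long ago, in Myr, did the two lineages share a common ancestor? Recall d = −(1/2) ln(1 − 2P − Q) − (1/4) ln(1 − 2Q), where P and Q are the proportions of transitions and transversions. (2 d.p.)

4.03

P = 143/2965 ≈ 0.048229 and Q = 7/2965 ≈ 0.002361.
Under the Kimura two-parameter model, d = −½ ln(1 − 2P − Q) − ¼ ln(1 − 2Q).
1 − 2P − Q = 0.901181, giving −½ ln(0.901181) = 0.052025.
1 − 2Q = 0.995278, giving −¼ ln(0.995278) = 0.001183.
d = 0.052025 + 0.001183 = 0.053208.
Under a molecular clock d = 2μt, so t = d/(2μ) = 0.053208 / (2 × 0.0066) = 4.03 Myr.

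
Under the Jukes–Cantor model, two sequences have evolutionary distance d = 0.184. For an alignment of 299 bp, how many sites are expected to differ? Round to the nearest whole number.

Invert JC69: p = (3/4)(1 − e^(−4d/3)) = 0.75 × (1 − e^(-0.245333)) = 0.75 × (1 − 0.782444) = 0.163167.
Expected differing sites = pL ≈ 0.163167 × 299 = 48.786933 ≈ 49.

49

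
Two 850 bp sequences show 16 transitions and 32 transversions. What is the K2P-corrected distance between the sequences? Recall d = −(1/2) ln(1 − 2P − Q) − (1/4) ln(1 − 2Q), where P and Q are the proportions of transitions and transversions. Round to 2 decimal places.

0.06

P = 16/850 ≈ 0.018824 and Q = 32/850 ≈ 0.037647.
Under the Kimura two-parameter model, d = −½ ln(1 − 2P − Q) − ¼ ln(1 − 2Q).
1 − 2P − Q = 0.924705, giving −½ ln(0.924705) = 0.039140.
1 − 2Q = 0.924706, giving −¼ ln(0.924706) = 0.019570.
d = 0.039140 + 0.019570 = 0.058710.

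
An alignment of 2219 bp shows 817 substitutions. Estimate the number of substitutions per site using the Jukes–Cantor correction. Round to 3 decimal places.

0.506

p = 817/2219 ≈ 0.368184.
d = −(3/4) ln(1 − 4p/3) = −0.75 ln(1 − 0.490912) = −0.75 ln(0.509088)
  = −0.75 × (-0.675134) = 0.506351 substitutions/site.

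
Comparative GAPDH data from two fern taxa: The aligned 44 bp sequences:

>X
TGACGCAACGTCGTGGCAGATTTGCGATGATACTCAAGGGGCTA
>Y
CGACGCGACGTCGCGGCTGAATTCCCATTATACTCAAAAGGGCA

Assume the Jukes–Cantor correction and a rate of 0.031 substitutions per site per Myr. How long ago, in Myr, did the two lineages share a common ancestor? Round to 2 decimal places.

The sequences differ at 12 of 44 sites, so p = 12/44 ≈ 0.272727.
d = −(3/4) ln(1 − 4p/3) = −0.75 ln(1 − 0.363636) = −0.75 ln(0.636364)
  = −0.75 × (-0.451985) = 0.338989 substitutions/site.
Under a molecular clock d = 2μt, so t = d/(2μ) = 0.338989 / (2 × 0.031) = 5.47 Myr.

5.47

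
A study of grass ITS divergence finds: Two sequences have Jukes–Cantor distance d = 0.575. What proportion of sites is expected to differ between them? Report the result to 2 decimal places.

0.40

p = (3/4)(1 − e^(−4d/3)) = 0.75 × (1 − e^(-0.766667)) = 0.75 × (1 − 0.464559) = 0.401581.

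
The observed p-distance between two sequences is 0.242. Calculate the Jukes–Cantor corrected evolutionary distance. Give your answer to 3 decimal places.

0.292

d = −(3/4) ln(1 − 4p/3) = −0.75 ln(1 − 0.322667) = −0.75 ln(0.677333)
  = −0.75 × (-0.389592) = 0.292194 substitutions/site.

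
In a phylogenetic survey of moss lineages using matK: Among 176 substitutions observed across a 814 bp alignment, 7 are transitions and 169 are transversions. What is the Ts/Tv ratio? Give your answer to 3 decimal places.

0.041

R = 7/169 = 0.041420… ≈ 0.041 (to 3 d.p.).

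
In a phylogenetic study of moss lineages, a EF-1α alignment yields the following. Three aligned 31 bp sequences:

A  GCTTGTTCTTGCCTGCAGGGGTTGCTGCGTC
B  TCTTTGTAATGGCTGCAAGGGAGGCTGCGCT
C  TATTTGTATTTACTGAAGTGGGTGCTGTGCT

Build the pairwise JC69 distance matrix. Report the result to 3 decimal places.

d(A,B) = 0.481, d(A,C) = 0.614, d(B,C) = 0.422

A–B: 11/31 sites differ → p ≈ 0.354839, d = −0.75 ln(1 − 0.473119) = 0.480585 ≈ 0.481.
A–C: 13/31 sites differ → p ≈ 0.419355, d = −0.75 ln(1 − 0.55914) = 0.614271 ≈ 0.614.
B–C: 10/31 sites differ → p ≈ 0.322581, d = −0.75 ln(1 − 0.430108) = 0.421731 ≈ 0.422.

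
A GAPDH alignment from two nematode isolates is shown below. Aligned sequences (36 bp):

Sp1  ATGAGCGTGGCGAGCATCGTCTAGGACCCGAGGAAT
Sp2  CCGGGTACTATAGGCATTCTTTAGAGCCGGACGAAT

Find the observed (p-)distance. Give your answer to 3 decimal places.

0.500

The sequences differ at 18 of 36 positions.
p = 18/36 = 0.500.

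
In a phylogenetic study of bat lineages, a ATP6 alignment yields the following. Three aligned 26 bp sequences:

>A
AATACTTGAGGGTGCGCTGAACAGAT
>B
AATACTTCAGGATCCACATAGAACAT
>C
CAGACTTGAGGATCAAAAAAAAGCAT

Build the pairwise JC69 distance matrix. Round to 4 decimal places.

A–B: 9/26 sites differ → p ≈ 0.346154, d = −0.75 ln(1 − 0.461539) = 0.464280 ≈ 0.4643.
A–C: 12/26 sites differ → p ≈ 0.461538, d = −0.75 ln(1 − 0.615384) = 0.716632 ≈ 0.7166.
B–C: 8/26 sites differ → p ≈ 0.307692, d = −0.75 ln(1 − 0.410256) = 0.396050 ≈ 0.3961.

d(A,B) = 0.4643, d(A,C) = 0.7166, d(B,C) = 0.3961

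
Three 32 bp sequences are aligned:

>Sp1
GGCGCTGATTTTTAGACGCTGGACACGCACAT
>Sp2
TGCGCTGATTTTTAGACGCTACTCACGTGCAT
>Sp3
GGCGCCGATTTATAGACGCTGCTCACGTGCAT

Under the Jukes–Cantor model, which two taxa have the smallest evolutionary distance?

Sp1–Sp2: 6/32 differ, p = 0.188, d = 0.216.
Sp1–Sp3: 6/32 differ, p = 0.188, d = 0.216.
Sp2–Sp3: 4/32 differ, p = 0.125, d = 0.137.
The smallest distance is between Sp2 and Sp3.

Sp2 and Sp3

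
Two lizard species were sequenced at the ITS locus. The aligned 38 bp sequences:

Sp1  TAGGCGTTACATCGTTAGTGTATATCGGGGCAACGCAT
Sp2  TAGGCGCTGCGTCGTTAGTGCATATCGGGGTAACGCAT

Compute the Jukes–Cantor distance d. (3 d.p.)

The sequences differ at 5 of 38 sites (7, 9, 11, 21, 31), so p = 5/38 ≈ 0.131579.
d = −(3/4) ln(1 − 4p/3) = −0.75 ln(1 − 0.175439) = −0.75 ln(0.824561)
  = −0.75 × (-0.192904) = 0.144678 substitutions/site.

0.145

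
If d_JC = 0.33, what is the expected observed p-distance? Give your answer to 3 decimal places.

p = (3/4)(1 − e^(−4d/3)) = 0.75 × (1 − e^(-0.44)) = 0.75 × (1 − 0.644036) = 0.266973.

0.267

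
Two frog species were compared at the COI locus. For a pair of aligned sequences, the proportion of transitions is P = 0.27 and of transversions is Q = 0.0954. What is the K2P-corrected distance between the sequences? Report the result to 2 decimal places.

Under the Kimura two-parameter model, d = −½ ln(1 − 2P − Q) − ¼ ln(1 − 2Q).
1 − 2P − Q = 0.3646, giving −½ ln(0.3646) = 0.504477.
1 − 2Q = 0.8092, giving −¼ ln(0.8092) = 0.052927.
d = 0.504477 + 0.052927 = 0.557404.

0.56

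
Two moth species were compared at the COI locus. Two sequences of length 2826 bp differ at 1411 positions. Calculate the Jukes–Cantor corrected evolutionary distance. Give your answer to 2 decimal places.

0.82

p = 1411/2826 ≈ 0.499292.
d = −(3/4) ln(1 − 4p/3) = −0.75 ln(1 − 0.665723) = −0.75 ln(0.334277)
  = −0.75 × (-1.095785) = 0.821839 substitutions/site.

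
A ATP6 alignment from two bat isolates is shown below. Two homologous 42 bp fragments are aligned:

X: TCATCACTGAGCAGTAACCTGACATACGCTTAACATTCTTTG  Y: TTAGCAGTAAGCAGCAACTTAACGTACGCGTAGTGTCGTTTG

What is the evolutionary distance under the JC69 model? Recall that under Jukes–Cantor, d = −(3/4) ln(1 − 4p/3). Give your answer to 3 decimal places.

0.441

The sequences differ at 14 of 42 sites, so p = 14/42 ≈ 0.333333.
d = −(3/4) ln(1 − 4p/3) = −0.75 ln(1 − 0.444444) = −0.75 ln(0.555556)
  = −0.75 × (-0.587786) = 0.440840 substitutions/site.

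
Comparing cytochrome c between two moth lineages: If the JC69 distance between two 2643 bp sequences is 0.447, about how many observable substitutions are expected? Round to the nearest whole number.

Invert JC69: p = (3/4)(1 − e^(−4d/3)) = 0.75 × (1 − e^(-0.596)) = 0.75 × (1 − 0.551011) = 0.336742.
Expected differing sites = pL ≈ 0.336742 × 2643 = 890.009106 ≈ 890.

890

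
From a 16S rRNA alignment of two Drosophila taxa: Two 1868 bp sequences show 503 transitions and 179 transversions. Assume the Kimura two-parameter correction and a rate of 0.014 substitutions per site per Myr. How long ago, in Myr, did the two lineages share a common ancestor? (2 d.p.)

P = 503/1868 ≈ 0.269272 and Q = 179/1868 ≈ 0.095824.
Under the Kimura two-parameter model, d = −½ ln(1 − 2P − Q) − ¼ ln(1 − 2Q).
1 − 2P − Q = 0.365632, giving −½ ln(0.365632) = 0.503064.
1 − 2Q = 0.808352, giving −¼ ln(0.808352) = 0.053189.
d = 0.503064 + 0.053189 = 0.556253.
Under a molecular clock d = 2μt, so t = d/(2μ) = 0.556253 / (2 × 0.014) = 19.87 Myr.

19.87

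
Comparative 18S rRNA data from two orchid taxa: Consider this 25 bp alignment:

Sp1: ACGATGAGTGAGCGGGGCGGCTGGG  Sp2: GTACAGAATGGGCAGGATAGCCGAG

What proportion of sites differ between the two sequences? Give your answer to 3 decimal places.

The sequences differ at 13 of 25 positions.
p = 13/25 = 0.520.

0.520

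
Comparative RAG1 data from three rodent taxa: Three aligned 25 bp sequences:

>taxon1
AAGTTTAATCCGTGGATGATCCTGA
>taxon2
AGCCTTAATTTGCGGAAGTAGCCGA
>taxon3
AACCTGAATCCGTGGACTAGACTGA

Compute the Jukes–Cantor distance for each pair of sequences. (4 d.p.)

d(taxon1,taxon2) = 0.6626, d(taxon1,taxon3) = 0.3505, d(taxon2,taxon3) = 0.6626

taxon1–taxon2: 11/25 sites differ → p = 0.44, d = −0.75 ln(1 − 0.586667) = 0.662626 ≈ 0.6626.
taxon1–taxon3: 7/25 sites differ → p = 0.28, d = −0.75 ln(1 − 0.373333) = 0.350505 ≈ 0.3505.
taxon2–taxon3: 11/25 sites differ → p = 0.44, d = −0.75 ln(1 − 0.586667) = 0.662626 ≈ 0.6626.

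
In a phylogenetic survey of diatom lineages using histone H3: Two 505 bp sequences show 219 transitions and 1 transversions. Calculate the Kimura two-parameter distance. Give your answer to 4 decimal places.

P = 219/505 ≈ 0.433663 and Q = 1/505 ≈ 0.00198.
Under the Kimura two-parameter model, d = −½ ln(1 − 2P − Q) − ¼ ln(1 − 2Q).
1 − 2P − Q = 0.130694, giving −½ ln(0.130694) = 1.017448.
1 − 2Q = 0.99604, giving −¼ ln(0.99604) = 0.000992.
d = 1.017448 + 0.000992 = 1.018440.

1.0184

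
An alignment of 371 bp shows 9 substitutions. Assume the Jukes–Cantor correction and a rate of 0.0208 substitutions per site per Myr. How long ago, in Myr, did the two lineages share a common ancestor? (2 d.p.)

0.59

p = 9/371 ≈ 0.024259.
d = −(3/4) ln(1 − 4p/3) = −0.75 ln(1 − 0.032345) = −0.75 ln(0.967655)
  = −0.75 × (-0.032880) = 0.024660 substitutions/site.
Under a molecular clock d = 2μt, so t = d/(2μ) = 0.024660 / (2 × 0.0208) = 0.59 Myr.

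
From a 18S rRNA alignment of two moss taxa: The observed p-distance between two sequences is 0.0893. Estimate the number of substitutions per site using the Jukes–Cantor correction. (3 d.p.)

d = −(3/4) ln(1 − 4p/3) = −0.75 ln(1 − 0.119067) = −0.75 ln(0.880933)
  = −0.75 × (-0.126774) = 0.095081 substitutions/site.

0.095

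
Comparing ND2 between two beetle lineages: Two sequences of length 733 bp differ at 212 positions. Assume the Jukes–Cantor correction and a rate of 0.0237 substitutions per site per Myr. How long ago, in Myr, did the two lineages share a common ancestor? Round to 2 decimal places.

7.71

p = 212/733 ≈ 0.289222.
d = −(3/4) ln(1 − 4p/3) = −0.75 ln(1 − 0.385629) = −0.75 ln(0.614371)
  = −0.75 × (-0.487156) = 0.365367 substitutions/site.
Under a molecular clock d = 2μt, so t = d/(2μ) = 0.365367 / (2 × 0.0237) = 7.71 Myr.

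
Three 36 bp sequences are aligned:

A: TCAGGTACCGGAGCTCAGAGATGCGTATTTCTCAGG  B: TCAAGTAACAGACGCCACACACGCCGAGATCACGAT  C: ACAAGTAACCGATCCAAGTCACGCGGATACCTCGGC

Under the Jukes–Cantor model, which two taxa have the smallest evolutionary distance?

B and C

A–B: 17/36 differ, p = 0.472, d = 0.745.
A–C: 15/36 differ, p = 0.417, d = 0.608.
B–C: 13/36 differ, p = 0.361, d = 0.493.
The smallest distance is between B and C.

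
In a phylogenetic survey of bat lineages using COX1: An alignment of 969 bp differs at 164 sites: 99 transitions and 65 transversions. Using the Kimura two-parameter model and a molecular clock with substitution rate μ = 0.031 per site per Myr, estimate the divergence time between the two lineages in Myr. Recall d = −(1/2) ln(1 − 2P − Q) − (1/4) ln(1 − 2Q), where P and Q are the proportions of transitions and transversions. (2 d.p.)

P = 99/969 ≈ 0.102167 and Q = 65/969 ≈ 0.067079.
Under the Kimura two-parameter model, d = −½ ln(1 − 2P − Q) − ¼ ln(1 − 2Q).
1 − 2P − Q = 0.728587, giving −½ ln(0.728587) = 0.158324.
1 − 2Q = 0.865842, giving −¼ ln(0.865842) = 0.036013.
d = 0.158324 + 0.036013 = 0.194337.
Under a molecular clock d = 2μt, so t = d/(2μ) = 0.194337 / (2 × 0.031) = 3.13 Myr.

3.13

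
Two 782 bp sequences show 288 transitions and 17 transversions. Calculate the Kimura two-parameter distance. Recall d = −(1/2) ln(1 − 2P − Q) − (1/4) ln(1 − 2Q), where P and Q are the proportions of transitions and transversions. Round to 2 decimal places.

0.72

P = 288/782 ≈ 0.368286 and Q = 17/782 ≈ 0.021739.
Under the Kimura two-parameter model, d = −½ ln(1 − 2P − Q) − ¼ ln(1 − 2Q).
1 − 2P − Q = 0.241689, giving −½ ln(0.241689) = 0.710052.
1 − 2Q = 0.956522, giving −¼ ln(0.956522) = 0.011113.
d = 0.710052 + 0.011113 = 0.721165.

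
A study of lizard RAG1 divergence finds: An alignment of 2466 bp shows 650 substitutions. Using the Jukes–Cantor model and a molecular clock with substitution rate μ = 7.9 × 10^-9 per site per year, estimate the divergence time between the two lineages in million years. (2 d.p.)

20.55

p = 650/2466 ≈ 0.263585.
d = −(3/4) ln(1 − 4p/3) = −0.75 ln(1 − 0.351447) = −0.75 ln(0.648553)
  = −0.75 × (-0.433012) = 0.324759 substitutions/site.
Under a molecular clock d = 2μt, so t = d/(2μ) = 0.324759 / (2 × 7.9 × 10^-9) = 20.55 million years.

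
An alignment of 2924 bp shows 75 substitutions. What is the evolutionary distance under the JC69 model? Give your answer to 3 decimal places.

p = 75/2924 ≈ 0.02565.
d = −(3/4) ln(1 − 4p/3) = −0.75 ln(1 − 0.0342) = −0.75 ln(0.9658)
  = −0.75 × (-0.034799) = 0.026099 substitutions/site.

0.026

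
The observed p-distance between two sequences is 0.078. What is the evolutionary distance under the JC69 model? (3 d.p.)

0.082

d = −(3/4) ln(1 − 4p/3) = −0.75 ln(1 − 0.104) = −0.75 ln(0.896)
  = −0.75 × (-0.109815) = 0.082361 substitutions/site.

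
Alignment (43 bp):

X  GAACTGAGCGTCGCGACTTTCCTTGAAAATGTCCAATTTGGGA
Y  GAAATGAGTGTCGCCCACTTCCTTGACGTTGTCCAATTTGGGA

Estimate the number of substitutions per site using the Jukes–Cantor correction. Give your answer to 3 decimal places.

The sequences differ at 9 of 43 sites (4, 9, 15, 16, 17, 18, 27, 28, 29), so p = 9/43 ≈ 0.209302.
d = −(3/4) ln(1 − 4p/3) = −0.75 ln(1 − 0.279069) = −0.75 ln(0.720931)
  = −0.75 × (-0.327212) = 0.245409 substitutions/site.

0.245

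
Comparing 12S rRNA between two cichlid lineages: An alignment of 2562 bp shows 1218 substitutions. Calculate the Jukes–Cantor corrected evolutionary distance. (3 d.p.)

0.754

p = 1218/2562 ≈ 0.47541.
d = −(3/4) ln(1 − 4p/3) = −0.75 ln(1 − 0.63388) = −0.75 ln(0.36612)
  = −0.75 × (-1.004794) = 0.753596 substitutions/site.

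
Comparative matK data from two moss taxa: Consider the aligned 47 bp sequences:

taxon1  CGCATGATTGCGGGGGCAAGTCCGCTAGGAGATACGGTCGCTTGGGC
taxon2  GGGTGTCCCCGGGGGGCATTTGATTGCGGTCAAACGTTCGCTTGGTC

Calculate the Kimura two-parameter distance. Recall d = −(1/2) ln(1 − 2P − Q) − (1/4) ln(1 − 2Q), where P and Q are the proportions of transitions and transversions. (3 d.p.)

0.879

Of 47 sites, 3 differences are transitions and 20 are transversions, so P = 3/47 ≈ 0.06383 and Q = 20/47 ≈ 0.425532.
Under the Kimura two-parameter model, d = −½ ln(1 − 2P − Q) − ¼ ln(1 − 2Q).
1 − 2P − Q = 0.446808, giving −½ ln(0.446808) = 0.402813.
1 − 2Q = 0.148936, giving −¼ ln(0.148936) = 0.476060.
d = 0.402813 + 0.476060 = 0.878873.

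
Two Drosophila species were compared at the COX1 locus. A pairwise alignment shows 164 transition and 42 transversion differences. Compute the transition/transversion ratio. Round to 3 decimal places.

R = 164/42 = 3.904761… ≈ 3.905 (to 3 d.p.).

3.905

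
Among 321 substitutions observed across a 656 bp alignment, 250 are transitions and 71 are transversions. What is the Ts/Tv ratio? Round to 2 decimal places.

R = 250/71 = 3.521126… ≈ 3.52 (to 2 d.p.).

3.52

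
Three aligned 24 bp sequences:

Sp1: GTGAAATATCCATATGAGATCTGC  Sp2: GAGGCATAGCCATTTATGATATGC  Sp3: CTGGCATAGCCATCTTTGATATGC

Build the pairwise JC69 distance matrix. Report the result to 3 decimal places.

Sp1–Sp2: 8/24 sites differ → p ≈ 0.333333, d = −0.75 ln(1 − 0.444444) = 0.440839 ≈ 0.441.
Sp1–Sp3: 8/24 sites differ → p ≈ 0.333333, d = −0.75 ln(1 − 0.444444) = 0.440839 ≈ 0.441.
Sp2–Sp3: 4/24 sites differ → p ≈ 0.166667, d = −0.75 ln(1 − 0.222223) = 0.188487 ≈ 0.188.

d(Sp1,Sp2) = 0.441, d(Sp1,Sp3) = 0.441, d(Sp2,Sp3) = 0.188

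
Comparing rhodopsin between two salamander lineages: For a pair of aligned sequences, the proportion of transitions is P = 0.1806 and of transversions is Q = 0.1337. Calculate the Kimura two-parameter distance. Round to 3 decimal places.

0.419

Under the Kimura two-parameter model, d = −½ ln(1 − 2P − Q) − ¼ ln(1 − 2Q).
1 − 2P − Q = 0.5051, giving −½ ln(0.5051) = 0.341499.
1 − 2Q = 0.7326, giving −¼ ln(0.7326) = 0.077789.
d = 0.341499 + 0.077789 = 0.419288.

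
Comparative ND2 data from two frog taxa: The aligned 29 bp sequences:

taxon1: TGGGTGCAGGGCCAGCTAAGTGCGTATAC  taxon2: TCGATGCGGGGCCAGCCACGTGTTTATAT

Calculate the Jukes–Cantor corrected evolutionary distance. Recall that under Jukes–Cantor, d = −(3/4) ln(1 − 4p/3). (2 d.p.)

The sequences differ at 8 of 29 sites (2, 4, 8, 17, 19, 23, 24, 29), so p = 8/29 ≈ 0.275862.
d = −(3/4) ln(1 − 4p/3) = −0.75 ln(1 − 0.367816) = −0.75 ln(0.632184)
  = −0.75 × (-0.458575) = 0.343931 substitutions/site.

0.34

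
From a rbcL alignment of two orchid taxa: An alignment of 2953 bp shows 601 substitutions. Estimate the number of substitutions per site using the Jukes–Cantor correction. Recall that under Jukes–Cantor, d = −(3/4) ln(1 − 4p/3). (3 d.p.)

0.237

p = 601/2953 ≈ 0.203522.
d = −(3/4) ln(1 − 4p/3) = −0.75 ln(1 − 0.271363) = −0.75 ln(0.728637)
  = −0.75 × (-0.316580) = 0.237435 substitutions/site.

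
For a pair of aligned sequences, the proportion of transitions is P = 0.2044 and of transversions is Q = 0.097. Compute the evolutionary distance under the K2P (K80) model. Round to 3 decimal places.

0.406

Under the Kimura two-parameter model, d = −½ ln(1 − 2P − Q) − ¼ ln(1 − 2Q).
1 − 2P − Q = 0.4942, giving −½ ln(0.4942) = 0.352407.
1 − 2Q = 0.806, giving −¼ ln(0.806) = 0.053918.
d = 0.352407 + 0.053918 = 0.406325.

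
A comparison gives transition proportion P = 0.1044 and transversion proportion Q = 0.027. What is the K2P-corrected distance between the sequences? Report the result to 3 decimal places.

Under the Kimura two-parameter model, d = −½ ln(1 − 2P − Q) − ¼ ln(1 − 2Q).
1 − 2P − Q = 0.7642, giving −½ ln(0.7642) = 0.134463.
1 − 2Q = 0.946, giving −¼ ln(0.946) = 0.013878.
d = 0.134463 + 0.013878 = 0.148341.

0.148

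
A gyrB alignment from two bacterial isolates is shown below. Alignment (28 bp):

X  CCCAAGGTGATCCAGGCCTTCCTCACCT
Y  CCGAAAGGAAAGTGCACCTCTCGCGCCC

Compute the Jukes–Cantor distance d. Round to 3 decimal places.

0.940

The sequences differ at 15 of 28 sites, so p = 15/28 ≈ 0.535714.
d = −(3/4) ln(1 − 4p/3) = −0.75 ln(1 − 0.714285) = −0.75 ln(0.285715)
  = −0.75 × (-1.252760) = 0.939570 substitutions/site.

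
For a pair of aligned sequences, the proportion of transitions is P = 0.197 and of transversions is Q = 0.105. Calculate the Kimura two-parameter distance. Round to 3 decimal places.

0.405

Under the Kimura two-parameter model, d = −½ ln(1 − 2P − Q) − ¼ ln(1 − 2Q).
1 − 2P − Q = 0.501, giving −½ ln(0.501) = 0.345575.
1 − 2Q = 0.79, giving −¼ ln(0.79) = 0.058931.
d = 0.345575 + 0.058931 = 0.404506.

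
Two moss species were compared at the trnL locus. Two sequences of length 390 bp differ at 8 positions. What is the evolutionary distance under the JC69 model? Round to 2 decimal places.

p = 8/390 ≈ 0.020513.
d = −(3/4) ln(1 − 4p/3) = −0.75 ln(1 − 0.027351) = −0.75 ln(0.972649)
  = −0.75 × (-0.027732) = 0.020799 substitutions/site.

0.02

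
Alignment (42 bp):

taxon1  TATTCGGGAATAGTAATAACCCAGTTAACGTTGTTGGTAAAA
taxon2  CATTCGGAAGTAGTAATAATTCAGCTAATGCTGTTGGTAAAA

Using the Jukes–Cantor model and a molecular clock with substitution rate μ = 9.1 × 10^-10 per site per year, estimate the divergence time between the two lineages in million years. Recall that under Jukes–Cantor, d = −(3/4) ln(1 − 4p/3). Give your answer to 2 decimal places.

120.74

The sequences differ at 8 of 42 sites (1, 8, 10, 20, 21, 25, 29, 31), so p = 8/42 ≈ 0.190476.
d = −(3/4) ln(1 − 4p/3) = −0.75 ln(1 − 0.253968) = −0.75 ln(0.746032)
  = −0.75 × (-0.292987) = 0.219740 substitutions/site.
Under a molecular clock d = 2μt, so t = d/(2μ) = 0.219740 / (2 × 9.1 × 10^-10) = 120.74 million years.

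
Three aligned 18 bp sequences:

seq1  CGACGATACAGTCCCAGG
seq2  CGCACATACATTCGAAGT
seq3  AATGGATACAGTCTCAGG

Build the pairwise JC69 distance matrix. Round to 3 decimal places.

seq1–seq2: 7/18 sites differ → p ≈ 0.388889, d = −0.75 ln(1 − 0.518519) = 0.548166 ≈ 0.548.
seq1–seq3: 5/18 sites differ → p ≈ 0.277778, d = −0.75 ln(1 − 0.370371) = 0.346968 ≈ 0.347.
seq2–seq3: 9/18 sites differ → p = 0.5, d = −0.75 ln(1 − 0.666667) = 0.823960 ≈ 0.824.

d(seq1,seq2) = 0.548, d(seq1,seq3) = 0.347, d(seq2,seq3) = 0.824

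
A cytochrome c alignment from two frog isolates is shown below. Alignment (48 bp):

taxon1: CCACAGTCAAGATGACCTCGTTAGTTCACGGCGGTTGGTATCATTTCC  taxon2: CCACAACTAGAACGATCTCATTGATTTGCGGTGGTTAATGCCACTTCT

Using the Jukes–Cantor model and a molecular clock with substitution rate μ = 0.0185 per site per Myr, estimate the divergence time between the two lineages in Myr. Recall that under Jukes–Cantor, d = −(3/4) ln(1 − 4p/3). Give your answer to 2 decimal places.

15.21

The sequences differ at 19 of 48 sites, so p = 19/48 ≈ 0.395833.
d = −(3/4) ln(1 − 4p/3) = −0.75 ln(1 − 0.527777) = −0.75 ln(0.472223)
  = −0.75 × (-0.750304) = 0.562728 substitutions/site.
Under a molecular clock d = 2μt, so t = d/(2μ) = 0.562728 / (2 × 0.0185) = 15.21 Myr.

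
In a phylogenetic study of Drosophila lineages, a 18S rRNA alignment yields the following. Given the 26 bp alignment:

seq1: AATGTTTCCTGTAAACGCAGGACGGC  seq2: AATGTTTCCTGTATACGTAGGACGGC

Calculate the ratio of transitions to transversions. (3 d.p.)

1.000

Transitions are A↔G and C↔T; transversions are all other mismatches.
Transitions: 1. Transversions: 1.
R = 1/1 = 1.000.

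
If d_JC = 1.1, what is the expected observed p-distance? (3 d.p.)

p = (3/4)(1 − e^(−4d/3)) = 0.75 × (1 − e^(-1.466667)) = 0.75 × (1 − 0.230693) = 0.576980.

0.577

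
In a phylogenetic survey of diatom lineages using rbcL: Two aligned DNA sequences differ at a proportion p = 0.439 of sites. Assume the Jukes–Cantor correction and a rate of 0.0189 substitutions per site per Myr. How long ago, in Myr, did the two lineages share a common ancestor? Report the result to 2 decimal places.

17.47

d = −(3/4) ln(1 − 4p/3) = −0.75 ln(1 − 0.585333) = −0.75 ln(0.414667)
  = −0.75 × (-0.880279) = 0.660209 substitutions/site.
Under a molecular clock d = 2μt, so t = d/(2μ) = 0.660209 / (2 × 0.0189) = 17.47 Myr.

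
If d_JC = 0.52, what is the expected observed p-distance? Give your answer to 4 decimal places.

0.3751

p = (3/4)(1 − e^(−4d/3)) = 0.75 × (1 − e^(-0.693333)) = 0.75 × (1 − 0.499907) = 0.375070.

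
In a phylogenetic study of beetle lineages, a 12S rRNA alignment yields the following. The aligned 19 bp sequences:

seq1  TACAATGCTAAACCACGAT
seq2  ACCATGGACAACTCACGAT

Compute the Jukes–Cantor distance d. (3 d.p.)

The sequences differ at 8 of 19 sites (1, 2, 5, 6, 8, 9, 12, 13), so p = 8/19 ≈ 0.421053.
d = −(3/4) ln(1 − 4p/3) = −0.75 ln(1 − 0.561404) = −0.75 ln(0.438596)
  = −0.75 × (-0.824177) = 0.618133 substitutions/site.

0.618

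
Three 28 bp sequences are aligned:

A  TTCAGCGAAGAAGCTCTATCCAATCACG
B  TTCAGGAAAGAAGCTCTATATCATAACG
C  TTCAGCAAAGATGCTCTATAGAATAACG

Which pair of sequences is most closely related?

A–B: 6/28 differ, p = 0.214, d = 0.252.
A–C: 5/28 differ, p = 0.179, d = 0.204.
B–C: 4/28 differ, p = 0.143, d = 0.158.
The smallest distance is between B and C.

B and C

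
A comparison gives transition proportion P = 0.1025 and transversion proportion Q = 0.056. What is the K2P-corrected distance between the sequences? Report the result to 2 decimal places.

0.18

Under the Kimura two-parameter model, d = −½ ln(1 − 2P − Q) − ¼ ln(1 − 2Q).
1 − 2P − Q = 0.739, giving −½ ln(0.739) = 0.151229.
1 − 2Q = 0.888, giving −¼ ln(0.888) = 0.029696.
d = 0.151229 + 0.029696 = 0.180925.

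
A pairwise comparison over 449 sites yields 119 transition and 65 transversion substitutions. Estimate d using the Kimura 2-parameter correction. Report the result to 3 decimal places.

P = 119/449 ≈ 0.265033 and Q = 65/449 ≈ 0.144766.
Under the Kimura two-parameter model, d = −½ ln(1 − 2P − Q) − ¼ ln(1 − 2Q).
1 − 2P − Q = 0.325168, giving −½ ln(0.325168) = 0.561707.
1 − 2Q = 0.710468, giving −¼ ln(0.710468) = 0.085458.
d = 0.561707 + 0.085458 = 0.647165.

0.647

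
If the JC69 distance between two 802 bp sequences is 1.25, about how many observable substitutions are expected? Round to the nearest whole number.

Invert JC69: p = (3/4)(1 − e^(−4d/3)) = 0.75 × (1 − e^(-1.666667)) = 0.75 × (1 − 0.188876) = 0.608343.
Expected differing sites = pL ≈ 0.608343 × 802 = 487.891086 ≈ 488.

488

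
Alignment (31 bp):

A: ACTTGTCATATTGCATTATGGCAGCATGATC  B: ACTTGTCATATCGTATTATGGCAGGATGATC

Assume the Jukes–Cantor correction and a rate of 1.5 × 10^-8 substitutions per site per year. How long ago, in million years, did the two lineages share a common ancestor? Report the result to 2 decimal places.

The sequences differ at 3 of 31 sites (12, 14, 25), so p = 3/31 ≈ 0.096774.
d = −(3/4) ln(1 − 4p/3) = −0.75 ln(1 − 0.129032) = −0.75 ln(0.870968)
  = −0.75 × (-0.138150) = 0.103613 substitutions/site.
Under a molecular clock d = 2μt, so t = d/(2μ) = 0.103613 / (2 × 1.5 × 10^-8) = 3.45 million years.

3.45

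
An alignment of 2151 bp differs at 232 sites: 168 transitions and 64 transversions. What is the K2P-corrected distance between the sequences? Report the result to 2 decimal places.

0.12

P = 168/2151 ≈ 0.078103 and Q = 64/2151 ≈ 0.029754.
Under the Kimura two-parameter model, d = −½ ln(1 − 2P − Q) − ¼ ln(1 − 2Q).
1 − 2P − Q = 0.81404, giving −½ ln(0.81404) = 0.102873.
1 − 2Q = 0.940492, giving −¼ ln(0.940492) = 0.015338.
d = 0.102873 + 0.015338 = 0.118211.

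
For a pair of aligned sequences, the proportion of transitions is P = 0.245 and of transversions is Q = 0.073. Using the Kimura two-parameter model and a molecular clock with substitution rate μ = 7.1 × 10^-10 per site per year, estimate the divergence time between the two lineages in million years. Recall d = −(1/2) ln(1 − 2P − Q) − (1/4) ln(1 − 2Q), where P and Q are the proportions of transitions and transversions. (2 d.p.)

Under the Kimura two-parameter model, d = −½ ln(1 − 2P − Q) − ¼ ln(1 − 2Q).
1 − 2P − Q = 0.437, giving −½ ln(0.437) = 0.413911.
1 − 2Q = 0.854, giving −¼ ln(0.854) = 0.039456.
d = 0.413911 + 0.039456 = 0.453367.
Under a molecular clock d = 2μt, so t = d/(2μ) = 0.453367 / (2 × 7.1 × 10^-10) = 319.27 million years.

319.27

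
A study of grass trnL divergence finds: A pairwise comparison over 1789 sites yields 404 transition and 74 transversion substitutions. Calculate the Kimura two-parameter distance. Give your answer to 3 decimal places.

P = 404/1789 ≈ 0.225824 and Q = 74/1789 ≈ 0.041364.
Under the Kimura two-parameter model, d = −½ ln(1 − 2P − Q) − ¼ ln(1 − 2Q).
1 − 2P − Q = 0.506988, giving −½ ln(0.506988) = 0.339634.
1 − 2Q = 0.917272, giving −¼ ln(0.917272) = 0.021588.
d = 0.339634 + 0.021588 = 0.361222.

0.361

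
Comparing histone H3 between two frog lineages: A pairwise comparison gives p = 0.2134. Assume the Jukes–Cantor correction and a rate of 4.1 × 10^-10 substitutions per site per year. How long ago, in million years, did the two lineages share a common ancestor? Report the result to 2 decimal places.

306.24

d = −(3/4) ln(1 − 4p/3) = −0.75 ln(1 − 0.284533) = −0.75 ln(0.715467)
  = −0.75 × (-0.334820) = 0.251115 substitutions/site.
Under a molecular clock d = 2μt, so t = d/(2μ) = 0.251115 / (2 × 4.1 × 10^-10) = 306.24 million years.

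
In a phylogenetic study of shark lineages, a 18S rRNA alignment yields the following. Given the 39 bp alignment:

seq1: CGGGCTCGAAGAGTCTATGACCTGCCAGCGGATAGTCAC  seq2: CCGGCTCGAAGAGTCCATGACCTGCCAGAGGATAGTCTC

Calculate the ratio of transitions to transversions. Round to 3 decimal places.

Transitions are A↔G and C↔T; transversions are all other mismatches.
Transitions: 1. Transversions: 3.
R = 1/3 = 0.333333… ≈ 0.333 (to 3 d.p.).

0.333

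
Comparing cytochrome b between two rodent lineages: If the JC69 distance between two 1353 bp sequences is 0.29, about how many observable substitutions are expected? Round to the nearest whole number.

325

Invert JC69: p = (3/4)(1 − e^(−4d/3)) = 0.75 × (1 − e^(-0.386667)) = 0.75 × (1 − 0.679317) = 0.240512.
Expected differing sites = pL ≈ 0.240512 × 1353 = 325.412736 ≈ 325.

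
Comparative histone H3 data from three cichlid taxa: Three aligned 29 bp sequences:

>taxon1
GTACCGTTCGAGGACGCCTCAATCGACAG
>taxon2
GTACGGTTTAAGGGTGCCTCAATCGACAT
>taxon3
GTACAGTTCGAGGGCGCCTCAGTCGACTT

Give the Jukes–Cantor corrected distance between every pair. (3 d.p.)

d(taxon1,taxon2) = 0.242, d(taxon1,taxon3) = 0.196, d(taxon2,taxon3) = 0.242

taxon1–taxon2: 6/29 sites differ → p ≈ 0.206897, d = −0.75 ln(1 − 0.275863) = 0.242081 ≈ 0.242.
taxon1–taxon3: 5/29 sites differ → p ≈ 0.172414, d = −0.75 ln(1 − 0.229885) = 0.195912 ≈ 0.196.
taxon2–taxon3: 6/29 sites differ → p ≈ 0.206897, d = −0.75 ln(1 − 0.275863) = 0.242081 ≈ 0.242.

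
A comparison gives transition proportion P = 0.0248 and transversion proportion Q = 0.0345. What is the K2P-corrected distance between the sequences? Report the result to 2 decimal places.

Under the Kimura two-parameter model, d = −½ ln(1 − 2P − Q) − ¼ ln(1 − 2Q).
1 − 2P − Q = 0.9159, giving −½ ln(0.9159) = 0.043924.
1 − 2Q = 0.931, giving −¼ ln(0.931) = 0.017874.
d = 0.043924 + 0.017874 = 0.061798.

0.06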